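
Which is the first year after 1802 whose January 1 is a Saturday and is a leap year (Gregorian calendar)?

Jan 1 advances by 2 weekdays after a leap year and by 1 after a common year.
1802: Jan 1 is Friday.
1803: Saturday
1804: Sunday (leap)
1805: Tuesday
1806: Wednesday
1807: Thursday
1808: Friday (leap)
1809: Sunday
1810: Monday
1811: Tuesday
1812: Wednesday (leap)
1813: Friday
1814: Saturday
1815: Sunday
1816: Monday (leap)
1817: Wednesday
1818: Thursday
1819: Friday
1820: Saturday (leap)
1820 begins on a Saturday and is a leap year.

1820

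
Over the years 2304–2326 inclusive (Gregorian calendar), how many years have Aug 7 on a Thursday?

3

Track Aug 7's weekday year by year (advancing +1, or +2 across a Feb 29):
  2304: Sun  2305: Mon (+1)  2306: Tue (+1)  2307: Wed (+1)  2308: Fri (+2)
  2309: Sat (+1)  2310: Sun (+1)  2311: Mon (+1)  2312: Wed (+2)  2313: Thu (+1) ✓
  2314: Fri (+1)  2315: Sat (+1)  2316: Mon (+2)  2317: Tue (+1)  2318: Wed (+1)
  2319: Thu (+1) ✓  2320: Sat (+2)  2321: Sun (+1)  2322: Mon (+1)  2323: Tue (+1)
  2324: Thu (+2) ✓  2325: Fri (+1)  2326: Sat (+1)
Thursday years: 2313, 2319, 2324 — 3 in total.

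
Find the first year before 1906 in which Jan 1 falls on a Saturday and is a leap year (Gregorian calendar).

Jan 1 advances by 2 weekdays after a leap year and by 1 after a common year.
1906: Jan 1 is Monday.
1905: Sunday
1904: Friday (leap)
1903: Thursday
1902: Wednesday
1901: Tuesday
1900: Monday
1899: Sunday
1898: Saturday
1897: Friday
1896: Wednesday (leap)
1895: Tuesday
1894: Monday
1893: Sunday
1892: Friday (leap)
1891: Thursday
1890: Wednesday
1889: Tuesday
1888: Sunday (leap)
1887: Saturday
1886: Friday
1885: Thursday
1884: Tuesday (leap)
1883: Monday
1882: Sunday
1881: Saturday
1880: Thursday (leap)
1879: Wednesday
1878: Tuesday
1877: Monday
1876: Saturday (leap)
1876 begins on a Saturday and is a leap year.

1876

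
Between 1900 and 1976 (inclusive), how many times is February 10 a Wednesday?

Track February 10's weekday year by year (advancing +1, or +2 across a Feb 29):
  1900: Sat  1901: Sun (+1)  1902: Mon (+1)  1903: Tue (+1)  1904: Wed (+1) ✓
  1905: Fri (+2)  1906: Sat (+1)  1907: Sun (+1)  1908: Mon (+1)  1909: Wed (+2) ✓
  1910: Thu (+1)  1911: Fri (+1)  1912: Sat (+1)  1913: Mon (+2)  … (49 more years) …
  1963: Sun (+1)  1964: Mon (+1)  1965: Wed (+2) ✓  1966: Thu (+1)  1967: Fri (+1)
  1968: Sat (+1)  1969: Mon (+2)  1970: Tue (+1)  1971: Wed (+1) ✓  1972: Thu (+1)
  1973: Sat (+2)  1974: Sun (+1)  1975: Mon (+1)  1976: Tue (+1)
Wednesday years: 1904, 1909, 1915, 1926, 1932, 1937, 1943, 1954, 1960, 1965, 1971 — 11 in total.

11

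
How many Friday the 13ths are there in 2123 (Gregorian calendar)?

1

Check the 13th of each month of 2123: Jan 13: Wed, Feb 13: Sat, Mar 13: Sat, Apr 13: Tue, May 13: Thu, Jun 13: Sun, Jul 13: Tue, Aug 13: Fri, Sep 13: Mon, Oct 13: Wed, Nov 13: Sat, Dec 13: Mon.
Friday occurs in August — 1 month.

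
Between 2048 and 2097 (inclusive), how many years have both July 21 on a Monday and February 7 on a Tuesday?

0

Check each year's weekday for July 21 and February 7:
  2048: Tue/Fri  2049: Wed/Sun  2050: Thu/Mon  2051: Fri/Tue  2052: Sun/Wed  2053: Mon/Fri  2054: Tue/Sat  2055: Wed/Sun  2056: Fri/Mon  2057: Sat/Wed  2058: Sun/Thu  2059: Mon/Fri  2060: Wed/Sat  2061: Thu/Mon  …(22 more)…  2084: Fri/Mon  2085: Sat/Wed  2086: Sun/Thu  2087: Mon/Fri  2088: Wed/Sat  2089: Thu/Mon  2090: Fri/Tue  2091: Sat/Wed  2092: Mon/Thu  2093: Tue/Sat  2094: Wed/Sun  2095: Thu/Mon  2096: Sat/Tue  2097: Sun/Thu
Both conditions hold in: no year — 0.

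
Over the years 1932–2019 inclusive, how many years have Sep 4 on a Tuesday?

Track Sep 4's weekday year by year (advancing +1, or +2 across a Feb 29):
  1932: Sun  1933: Mon (+1)  1934: Tue (+1) ✓  1935: Wed (+1)  1936: Fri (+2)
  1937: Sat (+1)  1938: Sun (+1)  1939: Mon (+1)  1940: Wed (+2)  1941: Thu (+1)
  1942: Fri (+1)  1943: Sat (+1)  1944: Mon (+2)  1945: Tue (+1) ✓  … (60 more years) …
  2006: Mon (+1)  2007: Tue (+1) ✓  2008: Thu (+2)  2009: Fri (+1)  2010: Sat (+1)
  2011: Sun (+1)  2012: Tue (+2) ✓  2013: Wed (+1)  2014: Thu (+1)  2015: Fri (+1)
  2016: Sun (+2)  2017: Mon (+1)  2018: Tue (+1) ✓  2019: Wed (+1)
Tuesday years: 1934, 1945, 1951, 1956, 1962, 1973, 1979, 1984, 1990, 2001, 2007, 2012, 2018 — 13 in total.

13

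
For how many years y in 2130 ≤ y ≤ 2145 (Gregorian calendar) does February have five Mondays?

1

February has 28 days (29 in leap years); it has five Mondays when Monday falls among the first (month-length − 28) days — i.e. when February 1 is Monday in a leap year (never in a common year).
February 1 by year: 2130:Wed 2131:Thu 2132:Fri 2133:Sun 2134:Mon 2135:Tue 2136:Wed 2137:Fri 2138:Sat 2139:Sun 2140:Mon✓ 2141:Wed 2142:Thu 2143:Fri 2144:Sat 2145:Mon
Years with five Mondays: 2140 → 1.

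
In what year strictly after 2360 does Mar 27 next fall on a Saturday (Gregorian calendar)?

From one year to the next, a fixed date's weekday advances by 1, or by 2 when a Feb 29 lies between the two dates.
2360: March 27 is Sunday.
2361: Monday (+1)
2362: Tuesday (+1)
2363: Wednesday (+1)
2364: Friday (+2)
2365: Saturday (+1)
Mar 27 falls on a Saturday in 2365.

2365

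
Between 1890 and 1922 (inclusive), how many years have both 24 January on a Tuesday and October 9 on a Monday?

Check each year's weekday for 24 January and October 9:
  1890: Fri/Thu  1891: Sat/Fri  1892: Sun/Sun  1893: Tue/Mon ✓  1894: Wed/Tue  1895: Thu/Wed  1896: Fri/Fri  1897: Sun/Sat  1898: Mon/Sun  1899: Tue/Mon ✓  1900: Wed/Tue  1901: Thu/Wed  1902: Fri/Thu  1903: Sat/Fri  …(5 more)…  1909: Sun/Sat  1910: Mon/Sun  1911: Tue/Mon ✓  1912: Wed/Wed  1913: Fri/Thu  1914: Sat/Fri  1915: Sun/Sat  1916: Mon/Mon  1917: Wed/Tue  1918: Thu/Wed  1919: Fri/Thu  1920: Sat/Sat  1921: Mon/Sun  1922: Tue/Mon ✓
Both conditions hold in: 1893, 1899, 1905, 1911, 1922 — 5.

5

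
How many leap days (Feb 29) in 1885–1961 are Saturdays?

3

Leap years in 1885–1961: 18 of them.
Feb 29 weekday advances by 5 (mod 7) from one leap year to the next four years later (or differs when a century non-leap intervenes).
Leap-day weekdays: 1888:Wed 1892:Mon 1896:Sat✓ 1904:Mon 1908:Sat✓ 1912:Thu 1916:Tue 1920:Sun 1924:Fri 1928:Wed 1932:Mon 1936:Sat✓ 1940:Thu 1944:Tue 1948:Sun 1952:Fri 1956:Wed 1960:Mon
Saturday: 1896, 1908, 1936 → 3.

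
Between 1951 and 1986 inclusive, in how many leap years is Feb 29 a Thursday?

1

Leap years in 1951–1986: 9 of them.
Feb 29 weekday advances by 5 (mod 7) from one leap year to the next four years later (or differs when a century non-leap intervenes).
Leap-day weekdays: 1952:Fri 1956:Wed 1960:Mon 1964:Sat 1968:Thu✓ 1972:Tue 1976:Sun 1980:Fri 1984:Wed
Thursday: 1968 → 1.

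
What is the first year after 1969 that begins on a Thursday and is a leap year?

1976

Jan 1 advances by 2 weekdays after a leap year and by 1 after a common year.
1969: Jan 1 is Wednesday.
1970: Thursday
1971: Friday
1972: Saturday (leap)
1973: Monday
1974: Tuesday
1975: Wednesday
1976: Thursday (leap)
1976 begins on a Thursday and is a leap year.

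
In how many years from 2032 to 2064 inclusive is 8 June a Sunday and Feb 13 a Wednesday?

2

Check each year's weekday for 8 June and Feb 13:
  2032: Tue/Fri  2033: Wed/Sun  2034: Thu/Mon  2035: Fri/Tue  2036: Sun/Wed ✓  2037: Mon/Fri  2038: Tue/Sat  2039: Wed/Sun  2040: Fri/Mon  2041: Sat/Wed  2042: Sun/Thu  2043: Mon/Fri  2044: Wed/Sat  2045: Thu/Mon  …(5 more)…  2051: Thu/Mon  2052: Sat/Tue  2053: Sun/Thu  2054: Mon/Fri  2055: Tue/Sat  2056: Thu/Sun  2057: Fri/Tue  2058: Sat/Wed  2059: Sun/Thu  2060: Tue/Fri  2061: Wed/Sun  2062: Thu/Mon  2063: Fri/Tue  2064: Sun/Wed ✓
Both conditions hold in: 2036, 2064 — 2.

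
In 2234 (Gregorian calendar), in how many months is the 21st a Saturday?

1

Check the 21st of each month of 2234: Jan 21: Tue, Feb 21: Fri, Mar 21: Fri, Apr 21: Mon, May 21: Wed, Jun 21: Sat, Jul 21: Mon, Aug 21: Thu, Sep 21: Sun, Oct 21: Tue, Nov 21: Fri, Dec 21: Sun.
Saturday occurs in June — 1 month.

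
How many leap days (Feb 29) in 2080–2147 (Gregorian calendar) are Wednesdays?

3

Leap years in 2080–2147: 16 of them.
Feb 29 weekday advances by 5 (mod 7) from one leap year to the next four years later (or differs when a century non-leap intervenes).
Leap-day weekdays: 2080:Thu 2084:Tue 2088:Sun 2092:Fri 2096:Wed✓ 2104:Fri 2108:Wed✓ 2112:Mon 2116:Sat 2120:Thu 2124:Tue 2128:Sun 2132:Fri 2136:Wed✓ 2140:Mon 2144:Sat
Wednesday: 2096, 2108, 2136 → 3.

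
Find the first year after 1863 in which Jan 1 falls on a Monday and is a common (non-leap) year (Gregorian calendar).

Jan 1 advances by 2 weekdays after a leap year and by 1 after a common year.
1863: Jan 1 is Thursday.
1864: Friday (leap)
1865: Sunday
1866: Monday
1866 begins on a Monday and is a common year.

1866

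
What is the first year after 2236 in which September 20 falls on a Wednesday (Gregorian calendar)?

2237

From one year to the next, a fixed date's weekday advances by 1, or by 2 when a Feb 29 lies between the two dates.
2236: September 20 is Tuesday.
2237: Wednesday (+1)
September 20 falls on a Wednesday in 2237.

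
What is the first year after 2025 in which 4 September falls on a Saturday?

From one year to the next, a fixed date's weekday advances by 1, or by 2 when a Feb 29 lies between the two dates.
2025: September 4 is Thursday.
2026: Friday (+1)
2027: Saturday (+1)
4 September falls on a Saturday in 2027.

2027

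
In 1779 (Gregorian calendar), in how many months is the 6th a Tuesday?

Check the 6th of each month of 1779: Jan 6: Wed, Feb 6: Sat, Mar 6: Sat, Apr 6: Tue, May 6: Thu, Jun 6: Sun, Jul 6: Tue, Aug 6: Fri, Sep 6: Mon, Oct 6: Wed, Nov 6: Sat, Dec 6: Mon.
Tuesday occurs in April, July — 2 months.

2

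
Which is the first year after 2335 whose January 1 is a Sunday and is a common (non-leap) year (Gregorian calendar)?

2339

Jan 1 advances by 2 weekdays after a leap year and by 1 after a common year.
2335: Jan 1 is Tuesday.
2336: Wednesday (leap)
2337: Friday
2338: Saturday
2339: Sunday
2339 begins on a Sunday and is a common year.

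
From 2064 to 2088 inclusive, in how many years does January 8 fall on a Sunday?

Track January 8's weekday year by year (advancing +1, or +2 across a Feb 29):
  2064: Tue  2065: Thu (+2)  2066: Fri (+1)  2067: Sat (+1)  2068: Sun (+1) ✓
  2069: Tue (+2)  2070: Wed (+1)  2071: Thu (+1)  2072: Fri (+1)  2073: Sun (+2) ✓
  2074: Mon (+1)  2075: Tue (+1)  2076: Wed (+1)  2077: Fri (+2)  2078: Sat (+1)
  2079: Sun (+1) ✓  2080: Mon (+1)  2081: Wed (+2)  2082: Thu (+1)  2083: Fri (+1)
  2084: Sat (+1)  2085: Mon (+2)  2086: Tue (+1)  2087: Wed (+1)  2088: Thu (+1)
Sunday years: 2068, 2073, 2079 — 3 in total.

3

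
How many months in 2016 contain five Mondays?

A month of length L has five Mondays iff its first Monday is on day ≤ L−28 (so day 1–3 in a 31-day month, 1–2 in a 30-day month, day 1 in a leap February).
Checking each month of 2016: Jan starts Fri (31d); Feb starts Mon (29d) ✓; Mar starts Tue (31d); Apr starts Fri (30d); May starts Sun (31d) ✓; Jun starts Wed (30d); Jul starts Fri (31d); Aug starts Mon (31d) ✓; Sep starts Thu (30d); Oct starts Sat (31d) ✓; Nov starts Tue (30d); Dec starts Thu (31d).
Five-Monday months: February, May, August, October → 4.

4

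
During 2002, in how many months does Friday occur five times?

A month of length L has five Fridays iff its first Friday is on day ≤ L−28 (so day 1–3 in a 31-day month, 1–2 in a 30-day month, day 1 in a leap February).
Checking each month of 2002: Jan starts Tue (31d); Feb starts Fri (28d); Mar starts Fri (31d) ✓; Apr starts Mon (30d); May starts Wed (31d) ✓; Jun starts Sat (30d); Jul starts Mon (31d); Aug starts Thu (31d) ✓; Sep starts Sun (30d); Oct starts Tue (31d); Nov starts Fri (30d) ✓; Dec starts Sun (31d).
Five-Friday months: March, May, August, November → 4.

4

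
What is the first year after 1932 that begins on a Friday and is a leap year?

Jan 1 advances by 2 weekdays after a leap year and by 1 after a common year.
1932: Jan 1 is Friday (leap).
1933: Sunday
1934: Monday
1935: Tuesday
1936: Wednesday (leap)
1937: Friday
1938: Saturday
1939: Sunday
1940: Monday (leap)
1941: Wednesday
1942: Thursday
1943: Friday
1944: Saturday (leap)
1945: Monday
1946: Tuesday
1947: Wednesday
1948: Thursday (leap)
1949: Saturday
1950: Sunday
1951: Monday
1952: Tuesday (leap)
1953: Thursday
1954: Friday
1955: Saturday
1956: Sunday (leap)
1957: Tuesday
1958: Wednesday
1959: Thursday
1960: Friday (leap)
1960 begins on a Friday and is a leap year.

1960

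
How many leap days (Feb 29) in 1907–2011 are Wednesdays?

3

Leap years in 1907–2011: 26 of them.
Feb 29 weekday advances by 5 (mod 7) from one leap year to the next four years later (or differs when a century non-leap intervenes).
Leap-day weekdays: 1908:Sat 1912:Thu 1916:Tue 1920:Sun 1924:Fri 1928:Wed✓ 1932:Mon 1936:Sat 1940:Thu 1944:Tue 1948:Sun 1952:Fri 1956:Wed✓ 1960:Mon 1964:Sat 1968:Thu 1972:Tue 1976:Sun 1980:Fri 1984:Wed✓ 1988:Mon 1992:Sat 1996:Thu 2000:Tue 2004:Sun 2008:Fri
Wednesday: 1928, 1956, 1984 → 3.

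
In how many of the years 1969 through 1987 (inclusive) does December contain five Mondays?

9

December has 31 days; it has five Mondays when Monday falls among the first (month-length − 28) days — i.e. when December 1 is one of Monday/Sunday/Saturday.
December 1 by year: 1969:Mon✓ 1970:Tue 1971:Wed 1972:Fri 1973:Sat✓ 1974:Sun✓ 1975:Mon✓ 1976:Wed 1977:Thu 1978:Fri 1979:Sat✓ 1980:Mon✓ 1981:Tue 1982:Wed 1983:Thu 1984:Sat✓ 1985:Sun✓ 1986:Mon✓ 1987:Tue
Years with five Mondays: 1969, 1973, 1974, 1975, 1979, 1980, 1984, 1985, 1986 → 9.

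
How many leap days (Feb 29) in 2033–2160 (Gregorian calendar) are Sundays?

Leap years in 2033–2160: 31 of them.
Feb 29 weekday advances by 5 (mod 7) from one leap year to the next four years later (or differs when a century non-leap intervenes).
Leap-day weekdays: 2036:Fri 2040:Wed 2044:Mon 2048:Sat 2052:Thu 2056:Tue 2060:Sun✓ 2064:Fri 2068:Wed 2072:Mon 2076:Sat 2080:Thu 2084:Tue …(5 more)… 2112:Mon 2116:Sat 2120:Thu 2124:Tue 2128:Sun✓ 2132:Fri 2136:Wed 2140:Mon 2144:Sat 2148:Thu 2152:Tue 2156:Sun✓ 2160:Fri
Sunday: 2060, 2088, 2128, 2156 → 4.

4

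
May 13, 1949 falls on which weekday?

Friday

January 1, 1949 is a Saturday.
May 13 is day 133 of the year, i.e. 132 days after Jan 1.
132 mod 7 = 6, so advance 6 weekdays from Saturday: Friday.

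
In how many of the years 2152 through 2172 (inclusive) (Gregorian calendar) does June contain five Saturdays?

June has 30 days; it has five Saturdays when Saturday falls among the first (month-length − 28) days — i.e. when June 1 is one of Saturday/Friday.
June 1 by year: 2152:Thu 2153:Fri✓ 2154:Sat✓ 2155:Sun 2156:Tue 2157:Wed 2158:Thu 2159:Fri✓ 2160:Sun 2161:Mon 2162:Tue 2163:Wed 2164:Fri✓ 2165:Sat✓ 2166:Sun 2167:Mon 2168:Wed 2169:Thu 2170:Fri✓ 2171:Sat✓ 2172:Mon
Years with five Saturdays: 2153, 2154, 2159, 2164, 2165, 2170, 2171 → 7.

7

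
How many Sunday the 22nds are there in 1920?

Check the 22nd of each month of 1920: Jan 22: Thu, Feb 22: Sun, Mar 22: Mon, Apr 22: Thu, May 22: Sat, Jun 22: Tue, Jul 22: Thu, Aug 22: Sun, Sep 22: Wed, Oct 22: Fri, Nov 22: Mon, Dec 22: Wed.
Sunday occurs in February, August — 2 months.

2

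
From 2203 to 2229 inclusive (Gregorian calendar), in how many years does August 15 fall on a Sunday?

3

Track August 15's weekday year by year (advancing +1, or +2 across a Feb 29):
  2203: Mon  2204: Wed (+2)  2205: Thu (+1)  2206: Fri (+1)  2207: Sat (+1)
  2208: Mon (+2)  2209: Tue (+1)  2210: Wed (+1)  2211: Thu (+1)  2212: Sat (+2)
  2213: Sun (+1) ✓  2214: Mon (+1)  2215: Tue (+1)  2216: Thu (+2)  2217: Fri (+1)
  2218: Sat (+1)  2219: Sun (+1) ✓  2220: Tue (+2)  2221: Wed (+1)  2222: Thu (+1)
  2223: Fri (+1)  2224: Sun (+2) ✓  2225: Mon (+1)  2226: Tue (+1)  2227: Wed (+1)
  2228: Fri (+2)  2229: Sat (+1)
Sunday years: 2213, 2219, 2224 — 3 in total.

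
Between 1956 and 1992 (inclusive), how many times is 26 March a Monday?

6

Track 26 March's weekday year by year (advancing +1, or +2 across a Feb 29):
  1956: Mon ✓  1957: Tue (+1)  1958: Wed (+1)  1959: Thu (+1)  1960: Sat (+2)
  1961: Sun (+1)  1962: Mon (+1) ✓  1963: Tue (+1)  1964: Thu (+2)  1965: Fri (+1)
  1966: Sat (+1)  1967: Sun (+1)  1968: Tue (+2)  1969: Wed (+1)  … (9 more years) …
  1979: Mon (+1) ✓  1980: Wed (+2)  1981: Thu (+1)  1982: Fri (+1)  1983: Sat (+1)
  1984: Mon (+2) ✓  1985: Tue (+1)  1986: Wed (+1)  1987: Thu (+1)  1988: Sat (+2)
  1989: Sun (+1)  1990: Mon (+1) ✓  1991: Tue (+1)  1992: Thu (+2)
Monday years: 1956, 1962, 1973, 1979, 1984, 1990 — 6 in total.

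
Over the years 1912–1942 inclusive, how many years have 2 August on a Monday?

Track 2 August's weekday year by year (advancing +1, or +2 across a Feb 29):
  1912: Fri  1913: Sat (+1)  1914: Sun (+1)  1915: Mon (+1) ✓  1916: Wed (+2)
  1917: Thu (+1)  1918: Fri (+1)  1919: Sat (+1)  1920: Mon (+2) ✓  1921: Tue (+1)
  1922: Wed (+1)  1923: Thu (+1)  1924: Sat (+2)  1925: Sun (+1)  … (3 more years) …
  1929: Fri (+1)  1930: Sat (+1)  1931: Sun (+1)  1932: Tue (+2)  1933: Wed (+1)
  1934: Thu (+1)  1935: Fri (+1)  1936: Sun (+2)  1937: Mon (+1) ✓  1938: Tue (+1)
  1939: Wed (+1)  1940: Fri (+2)  1941: Sat (+1)  1942: Sun (+1)
Monday years: 1915, 1920, 1926, 1937 — 4 in total.

4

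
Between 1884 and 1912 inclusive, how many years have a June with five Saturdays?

9

June has 30 days; it has five Saturdays when Saturday falls among the first (month-length − 28) days — i.e. when June 1 is one of Saturday/Friday.
June 1 by year: 1884:Sun 1885:Mon 1886:Tue 1887:Wed 1888:Fri✓ 1889:Sat✓ 1890:Sun 1891:Mon 1892:Wed 1893:Thu 1894:Fri✓ 1895:Sat✓ 1896:Mon 1897:Tue 1898:Wed 1899:Thu 1900:Fri✓ 1901:Sat✓ 1902:Sun 1903:Mon 1904:Wed 1905:Thu 1906:Fri✓ 1907:Sat✓ 1908:Mon 1909:Tue 1910:Wed 1911:Thu 1912:Sat✓
Years with five Saturdays: 1888, 1889, 1894, 1895, 1900, 1901, 1906, 1907, 1912 → 9.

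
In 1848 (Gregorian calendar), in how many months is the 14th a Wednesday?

1

Check the 14th of each month of 1848: Jan 14: Fri, Feb 14: Mon, Mar 14: Tue, Apr 14: Fri, May 14: Sun, Jun 14: Wed, Jul 14: Fri, Aug 14: Mon, Sep 14: Thu, Oct 14: Sat, Nov 14: Tue, Dec 14: Thu.
Wednesday occurs in June — 1 month.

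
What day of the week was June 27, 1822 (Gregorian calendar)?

January 1, 1822 is a Tuesday.
June 27 is day 178 of the year, i.e. 177 days after Jan 1.
177 mod 7 = 2, so advance 2 weekdays from Tuesday: Thursday.

Thursday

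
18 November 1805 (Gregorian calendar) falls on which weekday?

Monday

January 1, 1805 is a Tuesday.
November 18 is day 322 of the year, i.e. 321 days after Jan 1.
321 mod 7 = 6, so advance 6 weekdays from Tuesday: Monday.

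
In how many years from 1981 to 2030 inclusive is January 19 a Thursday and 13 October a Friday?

Check each year's weekday for January 19 and 13 October:
  1981: Mon/Tue  1982: Tue/Wed  1983: Wed/Thu  1984: Thu/Sat  1985: Sat/Sun  1986: Sun/Mon  1987: Mon/Tue  1988: Tue/Thu  1989: Thu/Fri ✓  1990: Fri/Sat  1991: Sat/Sun  1992: Sun/Tue  1993: Tue/Wed  1994: Wed/Thu  …(22 more)…  2017: Thu/Fri ✓  2018: Fri/Sat  2019: Sat/Sun  2020: Sun/Tue  2021: Tue/Wed  2022: Wed/Thu  2023: Thu/Fri ✓  2024: Fri/Sun  2025: Sun/Mon  2026: Mon/Tue  2027: Tue/Wed  2028: Wed/Fri  2029: Fri/Sat  2030: Sat/Sun
Both conditions hold in: 1989, 1995, 2006, 2017, 2023 — 5.

5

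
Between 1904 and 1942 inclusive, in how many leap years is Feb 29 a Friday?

1

Leap years in 1904–1942: 10 of them.
Feb 29 weekday advances by 5 (mod 7) from one leap year to the next four years later (or differs when a century non-leap intervenes).
Leap-day weekdays: 1904:Mon 1908:Sat 1912:Thu 1916:Tue 1920:Sun 1924:Fri✓ 1928:Wed 1932:Mon 1936:Sat 1940:Thu
Friday: 1924 → 1.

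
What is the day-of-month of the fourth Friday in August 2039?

August 1, 2039 is a Monday, so the first Friday is the 5th.
The fourth Friday is 5 + 21 = 26.

26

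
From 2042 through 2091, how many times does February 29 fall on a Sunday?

2

Leap years in 2042–2091: 12 of them.
Feb 29 weekday advances by 5 (mod 7) from one leap year to the next four years later (or differs when a century non-leap intervenes).
Leap-day weekdays: 2044:Mon 2048:Sat 2052:Thu 2056:Tue 2060:Sun✓ 2064:Fri 2068:Wed 2072:Mon 2076:Sat 2080:Thu 2084:Tue 2088:Sun✓
Sunday: 2060, 2088 → 2.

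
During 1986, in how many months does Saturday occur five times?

A month of length L has five Saturdays iff its first Saturday is on day ≤ L−28 (so day 1–3 in a 31-day month, 1–2 in a 30-day month, day 1 in a leap February).
Checking each month of 1986: Jan starts Wed (31d); Feb starts Sat (28d); Mar starts Sat (31d) ✓; Apr starts Tue (30d); May starts Thu (31d) ✓; Jun starts Sun (30d); Jul starts Tue (31d); Aug starts Fri (31d) ✓; Sep starts Mon (30d); Oct starts Wed (31d); Nov starts Sat (30d) ✓; Dec starts Mon (31d).
Five-Saturday months: March, May, August, November → 4.

4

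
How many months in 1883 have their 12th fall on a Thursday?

2

Check the 12th of each month of 1883: Jan 12: Fri, Feb 12: Mon, Mar 12: Mon, Apr 12: Thu, May 12: Sat, Jun 12: Tue, Jul 12: Thu, Aug 12: Sun, Sep 12: Wed, Oct 12: Fri, Nov 12: Mon, Dec 12: Wed.
Thursday occurs in April, July — 2 months.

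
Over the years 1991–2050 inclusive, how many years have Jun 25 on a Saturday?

Track Jun 25's weekday year by year (advancing +1, or +2 across a Feb 29):
  1991: Tue  1992: Thu (+2)  1993: Fri (+1)  1994: Sat (+1) ✓  1995: Sun (+1)
  1996: Tue (+2)  1997: Wed (+1)  1998: Thu (+1)  1999: Fri (+1)  2000: Sun (+2)
  2001: Mon (+1)  2002: Tue (+1)  2003: Wed (+1)  2004: Fri (+2)  … (32 more years) …
  2037: Thu (+1)  2038: Fri (+1)  2039: Sat (+1) ✓  2040: Mon (+2)  2041: Tue (+1)
  2042: Wed (+1)  2043: Thu (+1)  2044: Sat (+2) ✓  2045: Sun (+1)  2046: Mon (+1)
  2047: Tue (+1)  2048: Thu (+2)  2049: Fri (+1)  2050: Sat (+1) ✓
Saturday years: 1994, 2005, 2011, 2016, 2022, 2033, 2039, 2044, 2050 — 9 in total.

9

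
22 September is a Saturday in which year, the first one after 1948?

1951

From one year to the next, a fixed date's weekday advances by 1, or by 2 when a Feb 29 lies between the two dates.
1948: September 22 is Wednesday.
1949: Thursday (+1)
1950: Friday (+1)
1951: Saturday (+1)
22 September falls on a Saturday in 1951.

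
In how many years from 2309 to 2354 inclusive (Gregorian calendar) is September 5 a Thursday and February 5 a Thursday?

0

Check each year's weekday for September 5 and February 5:
  2309: Sun/Fri  2310: Mon/Sat  2311: Tue/Sun  2312: Thu/Mon  2313: Fri/Wed  2314: Sat/Thu  2315: Sun/Fri  2316: Tue/Sat  2317: Wed/Mon  2318: Thu/Tue  2319: Fri/Wed  2320: Sun/Thu  2321: Mon/Sat  2322: Tue/Sun  …(18 more)…  2341: Fri/Wed  2342: Sat/Thu  2343: Sun/Fri  2344: Tue/Sat  2345: Wed/Mon  2346: Thu/Tue  2347: Fri/Wed  2348: Sun/Thu  2349: Mon/Sat  2350: Tue/Sun  2351: Wed/Mon  2352: Fri/Tue  2353: Sat/Thu  2354: Sun/Fri
Both conditions hold in: no year — 0.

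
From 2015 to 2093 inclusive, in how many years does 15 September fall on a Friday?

Track 15 September's weekday year by year (advancing +1, or +2 across a Feb 29):
  2015: Tue  2016: Thu (+2)  2017: Fri (+1) ✓  2018: Sat (+1)  2019: Sun (+1)
  2020: Tue (+2)  2021: Wed (+1)  2022: Thu (+1)  2023: Fri (+1) ✓  2024: Sun (+2)
  2025: Mon (+1)  2026: Tue (+1)  2027: Wed (+1)  2028: Fri (+2) ✓  … (51 more years) …
  2080: Sun (+2)  2081: Mon (+1)  2082: Tue (+1)  2083: Wed (+1)  2084: Fri (+2) ✓
  2085: Sat (+1)  2086: Sun (+1)  2087: Mon (+1)  2088: Wed (+2)  2089: Thu (+1)
  2090: Fri (+1) ✓  2091: Sat (+1)  2092: Mon (+2)  2093: Tue (+1)
Friday years: 2017, 2023, 2028, 2034, 2045, 2051, 2056, 2062, 2073, 2079, 2084, 2090 — 12 in total.

12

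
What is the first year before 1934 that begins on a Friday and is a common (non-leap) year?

Jan 1 advances by 2 weekdays after a leap year and by 1 after a common year.
1934: Jan 1 is Monday.
1933: Sunday
1932: Friday (leap)
1931: Thursday
1930: Wednesday
1929: Tuesday
1928: Sunday (leap)
1927: Saturday
1926: Friday
1926 begins on a Friday and is a common year.

1926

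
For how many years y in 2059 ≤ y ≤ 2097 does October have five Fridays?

October has 31 days; it has five Fridays when Friday falls among the first (month-length − 28) days — i.e. when October 1 is one of Friday/Thursday/Wednesday.
October 1 by year: 2059:Wed✓ 2060:Fri✓ 2061:Sat 2062:Sun 2063:Mon 2064:Wed✓ 2065:Thu✓ 2066:Fri✓ 2067:Sat 2068:Mon 2069:Tue 2070:Wed✓ 2071:Thu✓ 2072:Sat 2073:Sun …(9 more)… 2083:Fri✓ 2084:Sun 2085:Mon 2086:Tue 2087:Wed✓ 2088:Fri✓ 2089:Sat 2090:Sun 2091:Mon 2092:Wed✓ 2093:Thu✓ 2094:Fri✓ 2095:Sat 2096:Mon 2097:Tue
Years with five Fridays: 2059, 2060, 2064, 2065, 2066, 2070, 2071, 2076, 2077, 2081, 2082, 2083, 2087, 2088, 2092, 2093, 2094 → 17.

17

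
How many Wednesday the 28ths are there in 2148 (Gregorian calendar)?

2

Check the 28th of each month of 2148: Jan 28: Sun, Feb 28: Wed, Mar 28: Thu, Apr 28: Sun, May 28: Tue, Jun 28: Fri, Jul 28: Sun, Aug 28: Wed, Sep 28: Sat, Oct 28: Mon, Nov 28: Thu, Dec 28: Sat.
Wednesday occurs in February, August — 2 months.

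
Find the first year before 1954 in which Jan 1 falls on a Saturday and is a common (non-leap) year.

1949

Jan 1 advances by 2 weekdays after a leap year and by 1 after a common year.
1954: Jan 1 is Friday.
1953: Thursday
1952: Tuesday (leap)
1951: Monday
1950: Sunday
1949: Saturday
1949 begins on a Saturday and is a common year.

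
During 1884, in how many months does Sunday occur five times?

4

A month of length L has five Sundays iff its first Sunday is on day ≤ L−28 (so day 1–3 in a 31-day month, 1–2 in a 30-day month, day 1 in a leap February).
Checking each month of 1884: Jan starts Tue (31d); Feb starts Fri (29d); Mar starts Sat (31d) ✓; Apr starts Tue (30d); May starts Thu (31d); Jun starts Sun (30d) ✓; Jul starts Tue (31d); Aug starts Fri (31d) ✓; Sep starts Mon (30d); Oct starts Wed (31d); Nov starts Sat (30d) ✓; Dec starts Mon (31d).
Five-Sunday months: March, June, August, November → 4.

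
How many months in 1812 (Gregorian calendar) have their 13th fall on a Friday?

2

Check the 13th of each month of 1812: Jan 13: Mon, Feb 13: Thu, Mar 13: Fri, Apr 13: Mon, May 13: Wed, Jun 13: Sat, Jul 13: Mon, Aug 13: Thu, Sep 13: Sun, Oct 13: Tue, Nov 13: Fri, Dec 13: Sun.
Friday occurs in March, November — 2 months.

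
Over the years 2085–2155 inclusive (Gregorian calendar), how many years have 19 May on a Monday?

11

Track 19 May's weekday year by year (advancing +1, or +2 across a Feb 29):
  2085: Sat  2086: Sun (+1)  2087: Mon (+1) ✓  2088: Wed (+2)  2089: Thu (+1)
  2090: Fri (+1)  2091: Sat (+1)  2092: Mon (+2) ✓  2093: Tue (+1)  2094: Wed (+1)
  2095: Thu (+1)  2096: Sat (+2)  2097: Sun (+1)  2098: Mon (+1) ✓  … (43 more years) …
  2142: Sat (+1)  2143: Sun (+1)  2144: Tue (+2)  2145: Wed (+1)  2146: Thu (+1)
  2147: Fri (+1)  2148: Sun (+2)  2149: Mon (+1) ✓  2150: Tue (+1)  2151: Wed (+1)
  2152: Fri (+2)  2153: Sat (+1)  2154: Sun (+1)  2155: Mon (+1) ✓
Monday years: 2087, 2092, 2098, 2104, 2110, 2121, 2127, 2132, 2138, 2149, 2155 — 11 in total.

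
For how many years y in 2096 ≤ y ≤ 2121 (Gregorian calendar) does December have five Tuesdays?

December has 31 days; it has five Tuesdays when Tuesday falls among the first (month-length − 28) days — i.e. when December 1 is one of Tuesday/Monday/Sunday.
December 1 by year: 2096:Sat 2097:Sun✓ 2098:Mon✓ 2099:Tue✓ 2100:Wed 2101:Thu 2102:Fri 2103:Sat 2104:Mon✓ 2105:Tue✓ 2106:Wed 2107:Thu 2108:Sat 2109:Sun✓ 2110:Mon✓ 2111:Tue✓ 2112:Thu 2113:Fri 2114:Sat 2115:Sun✓ 2116:Tue✓ 2117:Wed 2118:Thu 2119:Fri 2120:Sun✓ 2121:Mon✓
Years with five Tuesdays: 2097, 2098, 2099, 2104, 2105, 2109, 2110, 2111, 2115, 2116, 2120, 2121 → 12.

12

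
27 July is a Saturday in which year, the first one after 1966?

From one year to the next, a fixed date's weekday advances by 1, or by 2 when a Feb 29 lies between the two dates.
1966: July 27 is Wednesday.
1967: Thursday (+1)
1968: Saturday (+2)
27 July falls on a Saturday in 1968.

1968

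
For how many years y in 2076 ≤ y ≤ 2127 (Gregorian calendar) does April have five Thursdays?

April has 30 days; it has five Thursdays when Thursday falls among the first (month-length − 28) days — i.e. when April 1 is one of Thursday/Wednesday.
April 1 by year: 2076:Wed✓ 2077:Thu✓ 2078:Fri 2079:Sat 2080:Mon 2081:Tue 2082:Wed✓ 2083:Thu✓ 2084:Sat 2085:Sun 2086:Mon 2087:Tue 2088:Thu✓ 2089:Fri 2090:Sat …(22 more)… 2113:Sat 2114:Sun 2115:Mon 2116:Wed✓ 2117:Thu✓ 2118:Fri 2119:Sat 2120:Mon 2121:Tue 2122:Wed✓ 2123:Thu✓ 2124:Sat 2125:Sun 2126:Mon 2127:Tue
Years with five Thursdays: 2076, 2077, 2082, 2083, 2088, 2093, 2094, 2099, 2100, 2105, 2106, 2111, 2116, 2117, 2122, 2123 → 16.

16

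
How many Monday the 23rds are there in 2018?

Check the 23rd of each month of 2018: Jan 23: Tue, Feb 23: Fri, Mar 23: Fri, Apr 23: Mon, May 23: Wed, Jun 23: Sat, Jul 23: Mon, Aug 23: Thu, Sep 23: Sun, Oct 23: Tue, Nov 23: Fri, Dec 23: Sun.
Monday occurs in April, July — 2 months.

2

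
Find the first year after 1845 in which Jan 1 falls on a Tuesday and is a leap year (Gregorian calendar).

1856

Jan 1 advances by 2 weekdays after a leap year and by 1 after a common year.
1845: Jan 1 is Wednesday.
1846: Thursday
1847: Friday
1848: Saturday (leap)
1849: Monday
1850: Tuesday
1851: Wednesday
1852: Thursday (leap)
1853: Saturday
1854: Sunday
1855: Monday
1856: Tuesday (leap)
1856 begins on a Tuesday and is a leap year.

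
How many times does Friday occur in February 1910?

4

February 1910 has 28 days and begins on Tuesday.
The first Friday is February 4.
Fridays fall on 4, 11, 18, 25 — that's 4.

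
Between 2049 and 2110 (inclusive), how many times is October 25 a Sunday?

8

Track October 25's weekday year by year (advancing +1, or +2 across a Feb 29):
  2049: Mon  2050: Tue (+1)  2051: Wed (+1)  2052: Fri (+2)  2053: Sat (+1)
  2054: Sun (+1) ✓  2055: Mon (+1)  2056: Wed (+2)  2057: Thu (+1)  2058: Fri (+1)
  2059: Sat (+1)  2060: Mon (+2)  2061: Tue (+1)  2062: Wed (+1)  … (34 more years) …
  2097: Fri (+1)  2098: Sat (+1)  2099: Sun (+1) ✓  2100: Mon (+1)  2101: Tue (+1)
  2102: Wed (+1)  2103: Thu (+1)  2104: Sat (+2)  2105: Sun (+1) ✓  2106: Mon (+1)
  2107: Tue (+1)  2108: Thu (+2)  2109: Fri (+1)  2110: Sat (+1)
Sunday years: 2054, 2065, 2071, 2076, 2082, 2093, 2099, 2105 — 8 in total.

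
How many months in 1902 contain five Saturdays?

A month of length L has five Saturdays iff its first Saturday is on day ≤ L−28 (so day 1–3 in a 31-day month, 1–2 in a 30-day month, day 1 in a leap February).
Checking each month of 1902: Jan starts Wed (31d); Feb starts Sat (28d); Mar starts Sat (31d) ✓; Apr starts Tue (30d); May starts Thu (31d) ✓; Jun starts Sun (30d); Jul starts Tue (31d); Aug starts Fri (31d) ✓; Sep starts Mon (30d); Oct starts Wed (31d); Nov starts Sat (30d) ✓; Dec starts Mon (31d).
Five-Saturday months: March, May, August, November → 4.

4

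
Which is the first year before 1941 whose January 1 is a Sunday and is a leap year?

Jan 1 advances by 2 weekdays after a leap year and by 1 after a common year.
1941: Jan 1 is Wednesday.
1940: Monday (leap)
1939: Sunday
1938: Saturday
1937: Friday
1936: Wednesday (leap)
1935: Tuesday
1934: Monday
1933: Sunday
1932: Friday (leap)
1931: Thursday
1930: Wednesday
1929: Tuesday
1928: Sunday (leap)
1928 begins on a Sunday and is a leap year.

1928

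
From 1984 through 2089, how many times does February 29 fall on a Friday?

3

Leap years in 1984–2089: 27 of them.
Feb 29 weekday advances by 5 (mod 7) from one leap year to the next four years later (or differs when a century non-leap intervenes).
Leap-day weekdays: 1984:Wed 1988:Mon 1992:Sat 1996:Thu 2000:Tue 2004:Sun 2008:Fri✓ 2012:Wed 2016:Mon 2020:Sat 2024:Thu 2028:Tue 2032:Sun 2036:Fri✓ 2040:Wed 2044:Mon 2048:Sat 2052:Thu 2056:Tue 2060:Sun 2064:Fri✓ 2068:Wed 2072:Mon 2076:Sat 2080:Thu 2084:Tue 2088:Sun
Friday: 2008, 2036, 2064 → 3.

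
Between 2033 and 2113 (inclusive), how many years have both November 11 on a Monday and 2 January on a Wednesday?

8

Check each year's weekday for November 11 and 2 January:
  2033: Fri/Sun  2034: Sat/Mon  2035: Sun/Tue  2036: Tue/Wed  2037: Wed/Fri  2038: Thu/Sat  2039: Fri/Sun  2040: Sun/Mon  2041: Mon/Wed ✓  2042: Tue/Thu  2043: Wed/Fri  2044: Fri/Sat  2045: Sat/Mon  2046: Sun/Tue  …(53 more)…  2100: Thu/Sat  2101: Fri/Sun  2102: Sat/Mon  2103: Sun/Tue  2104: Tue/Wed  2105: Wed/Fri  2106: Thu/Sat  2107: Fri/Sun  2108: Sun/Mon  2109: Mon/Wed ✓  2110: Tue/Thu  2111: Wed/Fri  2112: Fri/Sat  2113: Sat/Mon
Both conditions hold in: 2041, 2047, 2058, 2069, 2075, 2086, 2097, 2109 — 8.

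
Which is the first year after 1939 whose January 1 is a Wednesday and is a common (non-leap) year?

Jan 1 advances by 2 weekdays after a leap year and by 1 after a common year.
1939: Jan 1 is Sunday.
1940: Monday (leap)
1941: Wednesday
1941 begins on a Wednesday and is a common year.

1941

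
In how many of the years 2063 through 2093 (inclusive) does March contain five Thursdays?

13

March has 31 days; it has five Thursdays when Thursday falls among the first (month-length − 28) days — i.e. when March 1 is one of Thursday/Wednesday/Tuesday.
March 1 by year: 2063:Thu✓ 2064:Sat 2065:Sun 2066:Mon 2067:Tue✓ 2068:Thu✓ 2069:Fri 2070:Sat 2071:Sun 2072:Tue✓ 2073:Wed✓ 2074:Thu✓ 2075:Fri 2076:Sun 2077:Mon 2078:Tue✓ 2079:Wed✓ 2080:Fri 2081:Sat 2082:Sun 2083:Mon 2084:Wed✓ 2085:Thu✓ 2086:Fri 2087:Sat 2088:Mon 2089:Tue✓ 2090:Wed✓ 2091:Thu✓ 2092:Sat 2093:Sun
Years with five Thursdays: 2063, 2067, 2068, 2072, 2073, 2074, 2078, 2079, 2084, 2085, 2089, 2090, 2091 → 13.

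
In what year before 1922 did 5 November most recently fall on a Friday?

1920

From one year to the next, a fixed date's weekday advances by 1, or by 2 when a Feb 29 lies between the two dates.
1922: November 5 is Sunday.
1921: Saturday (−1)
1920: Friday (−1)
5 November falls on a Friday in 1920.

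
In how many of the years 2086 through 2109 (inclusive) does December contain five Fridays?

10

December has 31 days; it has five Fridays when Friday falls among the first (month-length − 28) days — i.e. when December 1 is one of Friday/Thursday/Wednesday.
December 1 by year: 2086:Sun 2087:Mon 2088:Wed✓ 2089:Thu✓ 2090:Fri✓ 2091:Sat 2092:Mon 2093:Tue 2094:Wed✓ 2095:Thu✓ 2096:Sat 2097:Sun 2098:Mon 2099:Tue 2100:Wed✓ 2101:Thu✓ 2102:Fri✓ 2103:Sat 2104:Mon 2105:Tue 2106:Wed✓ 2107:Thu✓ 2108:Sat 2109:Sun
Years with five Fridays: 2088, 2089, 2090, 2094, 2095, 2100, 2101, 2102, 2106, 2107 → 10.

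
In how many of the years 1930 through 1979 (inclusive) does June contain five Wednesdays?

14

June has 30 days; it has five Wednesdays when Wednesday falls among the first (month-length − 28) days — i.e. when June 1 is one of Wednesday/Tuesday.
June 1 by year: 1930:Sun 1931:Mon 1932:Wed✓ 1933:Thu 1934:Fri 1935:Sat 1936:Mon 1937:Tue✓ 1938:Wed✓ 1939:Thu 1940:Sat 1941:Sun 1942:Mon 1943:Tue✓ 1944:Thu …(20 more)… 1965:Tue✓ 1966:Wed✓ 1967:Thu 1968:Sat 1969:Sun 1970:Mon 1971:Tue✓ 1972:Thu 1973:Fri 1974:Sat 1975:Sun 1976:Tue✓ 1977:Wed✓ 1978:Thu 1979:Fri
Years with five Wednesdays: 1932, 1937, 1938, 1943, 1948, 1949, 1954, 1955, 1960, 1965, 1966, 1971, 1976, 1977 → 14.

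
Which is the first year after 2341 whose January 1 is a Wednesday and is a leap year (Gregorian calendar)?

Jan 1 advances by 2 weekdays after a leap year and by 1 after a common year.
2341: Jan 1 is Wednesday.
2342: Thursday
2343: Friday
2344: Saturday (leap)
2345: Monday
2346: Tuesday
2347: Wednesday
2348: Thursday (leap)
2349: Saturday
2350: Sunday
2351: Monday
2352: Tuesday (leap)
2353: Thursday
2354: Friday
2355: Saturday
2356: Sunday (leap)
2357: Tuesday
2358: Wednesday
2359: Thursday
2360: Friday (leap)
2361: Sunday
2362: Monday
2363: Tuesday
2364: Wednesday (leap)
2364 begins on a Wednesday and is a leap year.

2364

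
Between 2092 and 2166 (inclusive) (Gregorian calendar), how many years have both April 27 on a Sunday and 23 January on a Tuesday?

0

Check each year's weekday for April 27 and 23 January:
  2092: Sun/Wed  2093: Mon/Fri  2094: Tue/Sat  2095: Wed/Sun  2096: Fri/Mon  2097: Sat/Wed  2098: Sun/Thu  2099: Mon/Fri  2100: Tue/Sat  2101: Wed/Sun  2102: Thu/Mon  2103: Fri/Tue  2104: Sun/Wed  2105: Mon/Fri  …(47 more)…  2153: Fri/Tue  2154: Sat/Wed  2155: Sun/Thu  2156: Tue/Fri  2157: Wed/Sun  2158: Thu/Mon  2159: Fri/Tue  2160: Sun/Wed  2161: Mon/Fri  2162: Tue/Sat  2163: Wed/Sun  2164: Fri/Mon  2165: Sat/Wed  2166: Sun/Thu
Both conditions hold in: no year — 0.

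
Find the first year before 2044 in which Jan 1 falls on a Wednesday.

2042

Jan 1 advances by 2 weekdays after a leap year and by 1 after a common year.
2044: Jan 1 is Friday (leap).
2043: Thursday
2042: Wednesday
2042 begins on a Wednesday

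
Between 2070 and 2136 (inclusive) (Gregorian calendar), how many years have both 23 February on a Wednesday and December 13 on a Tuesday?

Check each year's weekday for 23 February and December 13:
  2070: Sun/Sat  2071: Mon/Sun  2072: Tue/Tue  2073: Thu/Wed  2074: Fri/Thu  2075: Sat/Fri  2076: Sun/Sun  2077: Tue/Mon  2078: Wed/Tue ✓  2079: Thu/Wed  2080: Fri/Fri  2081: Sun/Sat  2082: Mon/Sun  2083: Tue/Mon  …(39 more)…  2123: Tue/Mon  2124: Wed/Wed  2125: Fri/Thu  2126: Sat/Fri  2127: Sun/Sat  2128: Mon/Mon  2129: Wed/Tue ✓  2130: Thu/Wed  2131: Fri/Thu  2132: Sat/Sat  2133: Mon/Sun  2134: Tue/Mon  2135: Wed/Tue ✓  2136: Thu/Thu
Both conditions hold in: 2078, 2089, 2095, 2101, 2107, 2118, 2129, 2135 — 8.

8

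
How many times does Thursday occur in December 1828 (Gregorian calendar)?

4

December 1828 has 31 days and begins on Monday.
The first Thursday is December 4.
Thursdays fall on 4, 11, 18, 25 — that's 4.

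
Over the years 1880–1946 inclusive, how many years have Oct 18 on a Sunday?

Track Oct 18's weekday year by year (advancing +1, or +2 across a Feb 29):
  1880: Mon  1881: Tue (+1)  1882: Wed (+1)  1883: Thu (+1)  1884: Sat (+2)
  1885: Sun (+1) ✓  1886: Mon (+1)  1887: Tue (+1)  1888: Thu (+2)  1889: Fri (+1)
  1890: Sat (+1)  1891: Sun (+1) ✓  1892: Tue (+2)  1893: Wed (+1)  … (39 more years) …
  1933: Wed (+1)  1934: Thu (+1)  1935: Fri (+1)  1936: Sun (+2) ✓  1937: Mon (+1)
  1938: Tue (+1)  1939: Wed (+1)  1940: Fri (+2)  1941: Sat (+1)  1942: Sun (+1) ✓
  1943: Mon (+1)  1944: Wed (+2)  1945: Thu (+1)  1946: Fri (+1)
Sunday years: 1885, 1891, 1896, 1903, 1908, 1914, 1925, 1931, 1936, 1942 — 10 in total.

10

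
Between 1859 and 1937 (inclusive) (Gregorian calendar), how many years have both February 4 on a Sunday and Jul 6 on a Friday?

Check each year's weekday for February 4 and Jul 6:
  1859: Fri/Wed  1860: Sat/Fri  1861: Mon/Sat  1862: Tue/Sun  1863: Wed/Mon  1864: Thu/Wed  1865: Sat/Thu  1866: Sun/Fri ✓  1867: Mon/Sat  1868: Tue/Mon  1869: Thu/Tue  1870: Fri/Wed  1871: Sat/Thu  1872: Sun/Sat  …(51 more)…  1924: Mon/Sun  1925: Wed/Mon  1926: Thu/Tue  1927: Fri/Wed  1928: Sat/Fri  1929: Mon/Sat  1930: Tue/Sun  1931: Wed/Mon  1932: Thu/Wed  1933: Sat/Thu  1934: Sun/Fri ✓  1935: Mon/Sat  1936: Tue/Mon  1937: Thu/Tue
Both conditions hold in: 1866, 1877, 1883, 1894, 1900, 1906, 1917, 1923, 1934 — 9.

9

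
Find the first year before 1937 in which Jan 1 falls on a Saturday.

Jan 1 advances by 2 weekdays after a leap year and by 1 after a common year.
1937: Jan 1 is Friday.
1936: Wednesday (leap)
1935: Tuesday
1934: Monday
1933: Sunday
1932: Friday (leap)
1931: Thursday
1930: Wednesday
1929: Tuesday
1928: Sunday (leap)
1927: Saturday
1927 begins on a Saturday

1927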